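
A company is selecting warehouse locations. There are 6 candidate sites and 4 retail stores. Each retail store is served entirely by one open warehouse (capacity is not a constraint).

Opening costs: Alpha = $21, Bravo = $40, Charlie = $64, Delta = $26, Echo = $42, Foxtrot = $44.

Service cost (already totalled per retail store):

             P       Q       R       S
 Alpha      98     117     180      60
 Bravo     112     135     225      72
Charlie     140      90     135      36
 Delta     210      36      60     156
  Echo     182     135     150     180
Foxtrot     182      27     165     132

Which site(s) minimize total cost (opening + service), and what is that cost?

For any fixed open set, each retail store goes to its cheapest open site; total = fixed + service.
{Alpha, Delta}: P→Alpha 98, Q→Delta 36, R→Delta 60, S→Alpha 60. Service 254; fixed 47; total 301.
{Alpha, Delta, Foxtrot}: service 245 + fixed 91 = 336
{Alpha, Bravo, Delta}: service 254 + fixed 87 = 341
{Alpha, Bravo, Charlie, Delta, Echo, Foxtrot}: service 221 + fixed 237 = 458
No other subset beats 301.

Open Alpha and Delta; minimum total cost 301.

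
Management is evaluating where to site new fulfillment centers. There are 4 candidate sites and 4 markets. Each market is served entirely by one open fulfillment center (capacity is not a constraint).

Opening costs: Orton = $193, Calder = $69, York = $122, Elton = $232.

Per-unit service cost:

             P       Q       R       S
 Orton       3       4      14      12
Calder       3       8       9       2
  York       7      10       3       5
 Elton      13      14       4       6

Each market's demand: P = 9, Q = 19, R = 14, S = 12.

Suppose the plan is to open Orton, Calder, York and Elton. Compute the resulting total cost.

Total cost: 785

Each market is assigned to its cheapest site among the open ones.
{Orton, Calder, York, Elton}: P→Orton 3·9=27, Q→Orton 4·19=76, R→York 3·14=42, S→Calder 2·12=24. Service 169; fixed 616; total 785.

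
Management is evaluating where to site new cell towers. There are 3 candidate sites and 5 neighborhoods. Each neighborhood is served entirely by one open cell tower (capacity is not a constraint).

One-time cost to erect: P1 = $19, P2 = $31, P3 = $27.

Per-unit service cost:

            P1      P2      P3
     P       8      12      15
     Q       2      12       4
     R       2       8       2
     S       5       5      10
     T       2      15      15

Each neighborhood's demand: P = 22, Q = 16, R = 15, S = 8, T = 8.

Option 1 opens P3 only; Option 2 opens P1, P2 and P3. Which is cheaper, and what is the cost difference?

Option 1: {P3}: P→P3 15·22=330, Q→P3 4·16=64, R→P3 2·15=30, S→P3 10·8=80, T→P3 15·8=120. Service 624; fixed 27; total 651.
Option 2: {P1, P2, P3}: P→P1 8·22=176, Q→P1 2·16=32, R→P1 2·15=30, S→P1 5·8=40, T→P1 2·8=16. Service 294; fixed 77; total 371.
Difference: |651 − 371| = 280.

Option 2 is cheaper by 280.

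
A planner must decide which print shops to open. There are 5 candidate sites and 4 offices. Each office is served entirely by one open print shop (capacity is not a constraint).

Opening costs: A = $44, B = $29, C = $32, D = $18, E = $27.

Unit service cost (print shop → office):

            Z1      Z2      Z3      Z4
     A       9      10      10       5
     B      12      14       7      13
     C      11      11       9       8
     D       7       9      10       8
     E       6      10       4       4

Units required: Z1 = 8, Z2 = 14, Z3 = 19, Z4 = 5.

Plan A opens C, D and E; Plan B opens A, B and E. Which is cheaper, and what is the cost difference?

Plan A: {C, D, E}: Z1→E 6·8=48, Z2→D 9·14=126, Z3→E 4·19=76, Z4→E 4·5=20. Service 270; fixed 77; total 347.
Plan B: {A, B, E}: Z1→E 6·8=48, Z2→A 10·14=140, Z3→E 4·19=76, Z4→E 4·5=20. Service 284; fixed 100; total 384.
Difference: |347 − 384| = 37.

Plan A is cheaper by 37.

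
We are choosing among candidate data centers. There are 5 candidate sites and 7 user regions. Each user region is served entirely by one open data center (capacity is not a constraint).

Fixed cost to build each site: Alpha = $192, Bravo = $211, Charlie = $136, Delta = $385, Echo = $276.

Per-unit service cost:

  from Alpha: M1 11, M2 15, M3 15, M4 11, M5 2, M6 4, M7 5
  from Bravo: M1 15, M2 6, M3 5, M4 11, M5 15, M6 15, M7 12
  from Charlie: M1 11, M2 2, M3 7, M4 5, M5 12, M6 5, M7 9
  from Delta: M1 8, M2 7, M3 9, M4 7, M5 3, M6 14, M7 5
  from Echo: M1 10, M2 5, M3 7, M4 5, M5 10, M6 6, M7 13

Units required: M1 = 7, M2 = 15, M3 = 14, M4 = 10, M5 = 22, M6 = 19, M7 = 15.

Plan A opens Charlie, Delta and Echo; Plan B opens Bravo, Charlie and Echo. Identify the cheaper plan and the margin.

Plan A: {Charlie, Delta, Echo}: M1→Delta 8·7=56, M2→Charlie 2·15=30, M3→Charlie 7·14=98, M4→Charlie 5·10=50, M5→Delta 3·22=66, M6→Charlie 5·19=95, M7→Delta 5·15=75. Service 470; fixed 797; total 1267.
Plan B: {Bravo, Charlie, Echo}: M1→Echo 10·7=70, M2→Charlie 2·15=30, M3→Bravo 5·14=70, M4→Charlie 5·10=50, M5→Echo 10·22=220, M6→Charlie 5·19=95, M7→Charlie 9·15=135. Service 670; fixed 623; total 1293.
Difference: |1267 − 1293| = 26.

Plan A is cheaper by 26.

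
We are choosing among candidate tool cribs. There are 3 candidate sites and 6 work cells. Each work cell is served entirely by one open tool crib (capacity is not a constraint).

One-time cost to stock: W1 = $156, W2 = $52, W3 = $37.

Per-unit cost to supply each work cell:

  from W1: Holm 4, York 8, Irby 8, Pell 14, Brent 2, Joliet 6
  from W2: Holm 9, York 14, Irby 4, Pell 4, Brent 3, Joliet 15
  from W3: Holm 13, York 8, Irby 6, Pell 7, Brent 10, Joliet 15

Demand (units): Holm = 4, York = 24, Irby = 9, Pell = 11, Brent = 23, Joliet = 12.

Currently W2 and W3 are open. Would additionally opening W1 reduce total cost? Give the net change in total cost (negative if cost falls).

No — net change +5 (cost rises by 5).

Current service cost with {W2, W3}: 557.
Adding W1: each work cell re-picks its cheapest; new service cost 406, saving 151.
Extra fixed cost: 156. Net change = 156 − 151 = 5.
(Totals: 646 → 651.)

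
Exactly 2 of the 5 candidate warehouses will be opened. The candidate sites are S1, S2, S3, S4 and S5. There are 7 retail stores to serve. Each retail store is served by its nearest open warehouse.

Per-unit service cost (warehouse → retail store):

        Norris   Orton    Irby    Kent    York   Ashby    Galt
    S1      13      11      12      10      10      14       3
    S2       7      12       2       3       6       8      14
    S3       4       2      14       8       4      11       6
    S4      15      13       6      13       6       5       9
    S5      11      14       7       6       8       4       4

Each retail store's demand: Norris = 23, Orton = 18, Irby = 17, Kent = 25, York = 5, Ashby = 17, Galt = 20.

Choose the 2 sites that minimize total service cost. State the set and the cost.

With exactly 2 open, each retail store uses its cheapest among the chosen.
{S2, S3}: Norris→S3 4·23=92, Orton→S3 2·18=36, Irby→S2 2·17=34, Kent→S2 3·25=75, York→S3 4·5=20, Ashby→S2 8·17=136, Galt→S3 6·20=120. Service cost 513.
{S3, S5}: service cost 565
{S3, S4}: service cost 655
Among all 10 size-2 choices, {S2, S3} is lowest.

Choose S2 and S3; total service cost 513.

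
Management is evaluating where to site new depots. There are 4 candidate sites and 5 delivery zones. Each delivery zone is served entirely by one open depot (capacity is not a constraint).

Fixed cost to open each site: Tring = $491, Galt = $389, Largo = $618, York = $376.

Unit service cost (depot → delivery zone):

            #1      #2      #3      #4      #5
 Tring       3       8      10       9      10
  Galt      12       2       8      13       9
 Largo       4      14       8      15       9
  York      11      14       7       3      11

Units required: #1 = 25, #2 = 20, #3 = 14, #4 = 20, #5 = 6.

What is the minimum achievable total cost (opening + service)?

Minimum total cost: 1106

For any fixed open set, each delivery zone goes to its cheapest open site; total = fixed + service.
{Tring}: #1→Tring 3·25=75, #2→Tring 8·20=160, #3→Tring 10·14=140, #4→Tring 9·20=180, #5→Tring 10·6=60. Service 615; fixed 491; total 1106.
{Galt}: service 766 + fixed 389 = 1155
{York}: service 779 + fixed 376 = 1155
{Tring, Galt, Largo, York}: #1→Tring 3·25=75, #2→Galt 2·20=40, #3→York 7·14=98, #4→York 3·20=60, #5→Galt 9·6=54. Service 327; fixed 1874; total 2201.
(All 15 nonempty subsets were checked; Tring only is lowest.)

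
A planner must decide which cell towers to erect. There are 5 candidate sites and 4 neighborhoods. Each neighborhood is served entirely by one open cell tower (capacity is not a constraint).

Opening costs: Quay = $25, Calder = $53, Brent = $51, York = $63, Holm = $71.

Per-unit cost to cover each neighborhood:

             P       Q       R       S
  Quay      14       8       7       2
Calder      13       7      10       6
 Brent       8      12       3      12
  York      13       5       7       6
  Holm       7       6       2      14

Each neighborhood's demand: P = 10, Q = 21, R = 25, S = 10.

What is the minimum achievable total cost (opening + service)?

Minimum total cost: 362

For any fixed open set, each neighborhood goes to its cheapest open site; total = fixed + service.
{Quay, Holm}: P→Holm 7·10=70, Q→Holm 6·21=126, R→Holm 2·25=50, S→Quay 2·10=20. Service 266; fixed 96; total 362.
{Quay, York, Holm}: P→Holm 7·10=70, Q→York 5·21=105, R→Holm 2·25=50, S→Quay 2·10=20. Service 245; fixed 159; total 404.
{Quay, Brent, Holm}: P→Holm 7·10=70, Q→Holm 6·21=126, R→Holm 2·25=50, S→Quay 2·10=20. Service 266; fixed 147; total 413.
{Quay, Calder, Brent, York, Holm}: service 245 + fixed 263 = 508
No other subset beats 362.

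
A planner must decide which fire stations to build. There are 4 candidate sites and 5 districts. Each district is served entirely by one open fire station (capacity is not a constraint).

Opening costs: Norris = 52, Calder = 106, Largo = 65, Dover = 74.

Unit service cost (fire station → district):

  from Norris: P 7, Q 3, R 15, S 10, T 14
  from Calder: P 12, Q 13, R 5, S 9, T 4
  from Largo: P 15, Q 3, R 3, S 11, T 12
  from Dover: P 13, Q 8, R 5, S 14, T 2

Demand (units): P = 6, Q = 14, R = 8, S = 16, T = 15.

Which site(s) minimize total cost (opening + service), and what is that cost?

Open Norris and Dover; minimum total cost 440.

For any fixed open set, each district goes to its cheapest open site; total = fixed + service.
{Norris, Dover}: P→Norris 7·6=42, Q→Norris 3·14=42, R→Dover 5·8=40, S→Norris 10·16=160, T→Dover 2·15=30. Service 314; fixed 126; total 440.
{Norris, Calder}: P→Norris 7·6=42, Q→Norris 3·14=42, R→Calder 5·8=40, S→Calder 9·16=144, T→Calder 4·15=60. Service 328; fixed 158; total 486.
{Norris, Largo, Dover}: P→Norris 7·6=42, Q→Norris 3·14=42, R→Largo 3·8=24, S→Norris 10·16=160, T→Dover 2·15=30. Service 298; fixed 191; total 489.
{Norris, Calder, Largo, Dover}: service 282 + fixed 297 = 579
No other subset beats 440.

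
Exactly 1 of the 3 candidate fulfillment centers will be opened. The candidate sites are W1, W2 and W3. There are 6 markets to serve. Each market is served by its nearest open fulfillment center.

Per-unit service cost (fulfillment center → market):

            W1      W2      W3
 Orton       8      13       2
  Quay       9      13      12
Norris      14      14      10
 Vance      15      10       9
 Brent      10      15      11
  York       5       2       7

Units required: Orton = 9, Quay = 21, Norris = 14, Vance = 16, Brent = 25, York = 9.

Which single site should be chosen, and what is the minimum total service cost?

Choose W3 only; total service cost 892.

With exactly 1 open, each market uses its cheapest among the chosen.
{W3}: Orton→W3 2·9=18, Quay→W3 12·21=252, Norris→W3 10·14=140, Vance→W3 9·16=144, Brent→W3 11·25=275, York→W3 7·9=63. Service cost 892.
{W1}: service cost 992
{W2}: service cost 1139
Among all 3 size-1 choices, {W3} is lowest.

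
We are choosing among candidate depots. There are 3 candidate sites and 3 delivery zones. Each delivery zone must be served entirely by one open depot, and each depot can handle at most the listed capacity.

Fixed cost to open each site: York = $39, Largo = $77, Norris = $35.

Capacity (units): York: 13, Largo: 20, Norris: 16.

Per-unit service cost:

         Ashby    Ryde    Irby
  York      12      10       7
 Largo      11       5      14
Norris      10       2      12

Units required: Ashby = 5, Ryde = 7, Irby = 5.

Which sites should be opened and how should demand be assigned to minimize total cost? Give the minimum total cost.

Open {York, Norris}: Ashby→Norris 10·5=50, Ryde→Norris 2·7=14, Irby→York 7·5=35.
Loads: York carries 5/13, Norris carries 12/16. Service 99; fixed 74; total 173.
Next best feasible plan costs 183.

Minimum total cost: 173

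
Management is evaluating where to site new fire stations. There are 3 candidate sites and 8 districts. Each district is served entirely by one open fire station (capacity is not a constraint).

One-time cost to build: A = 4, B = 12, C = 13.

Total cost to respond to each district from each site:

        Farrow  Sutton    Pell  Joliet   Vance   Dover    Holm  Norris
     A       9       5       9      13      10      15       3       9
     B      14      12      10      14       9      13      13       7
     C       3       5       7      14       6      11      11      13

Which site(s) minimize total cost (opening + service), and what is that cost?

For any fixed open set, each district goes to its cheapest open site; total = fixed + service.
{A, C}: Farrow→C 3, Sutton→A 5, Pell→C 7, Joliet→A 13, Vance→C 6, Dover→C 11, Holm→A 3, Norris→A 9. Service 57; fixed 17; total 74.
{A}: Farrow→A 9, Sutton→A 5, Pell→A 9, Joliet→A 13, Vance→A 10, Dover→A 15, Holm→A 3, Norris→A 9. Service 73; fixed 4; total 77.
{C}: Farrow→C 3, Sutton→C 5, Pell→C 7, Joliet→C 14, Vance→C 6, Dover→C 11, Holm→C 11, Norris→C 13. Service 70; fixed 13; total 83.
{A, B, C}: Farrow→C 3, Sutton→A 5, Pell→C 7, Joliet→A 13, Vance→C 6, Dover→C 11, Holm→A 3, Norris→B 7. Service 55; fixed 29; total 84.
(All 7 nonempty subsets were checked; A and C is lowest.)

Open A and C; minimum total cost 74.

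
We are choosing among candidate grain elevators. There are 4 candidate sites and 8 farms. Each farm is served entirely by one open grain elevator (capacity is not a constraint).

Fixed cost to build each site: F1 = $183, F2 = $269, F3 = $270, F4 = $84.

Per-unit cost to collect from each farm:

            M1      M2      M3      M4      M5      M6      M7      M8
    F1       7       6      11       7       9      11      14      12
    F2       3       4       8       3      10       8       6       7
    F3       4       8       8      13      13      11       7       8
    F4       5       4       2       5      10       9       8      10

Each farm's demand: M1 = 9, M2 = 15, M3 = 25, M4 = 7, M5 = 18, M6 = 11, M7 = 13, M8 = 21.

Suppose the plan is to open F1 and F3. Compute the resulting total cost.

Each farm is assigned to its cheapest site among the open ones.
{F1, F3}: M1→F3 4·9=36, M2→F1 6·15=90, M3→F3 8·25=200, M4→F1 7·7=49, M5→F1 9·18=162, M6→F1 11·11=121, M7→F3 7·13=91, M8→F3 8·21=168. Service 917; fixed 453; total 1370.

Total cost: 1370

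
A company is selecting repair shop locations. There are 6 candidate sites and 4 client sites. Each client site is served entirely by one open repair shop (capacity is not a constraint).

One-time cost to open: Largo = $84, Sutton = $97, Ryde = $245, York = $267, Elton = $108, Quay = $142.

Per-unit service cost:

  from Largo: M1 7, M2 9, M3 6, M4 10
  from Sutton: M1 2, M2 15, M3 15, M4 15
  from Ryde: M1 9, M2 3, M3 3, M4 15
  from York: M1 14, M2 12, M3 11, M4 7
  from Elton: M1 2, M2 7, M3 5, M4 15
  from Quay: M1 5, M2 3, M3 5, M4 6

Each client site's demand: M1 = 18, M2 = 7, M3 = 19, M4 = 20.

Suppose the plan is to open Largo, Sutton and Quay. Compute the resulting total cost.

Each client site is assigned to its cheapest site among the open ones.
{Largo, Sutton, Quay}: M1→Sutton 2·18=36, M2→Quay 3·7=21, M3→Quay 5·19=95, M4→Quay 6·20=120. Service 272; fixed 323; total 595.

Total cost: 595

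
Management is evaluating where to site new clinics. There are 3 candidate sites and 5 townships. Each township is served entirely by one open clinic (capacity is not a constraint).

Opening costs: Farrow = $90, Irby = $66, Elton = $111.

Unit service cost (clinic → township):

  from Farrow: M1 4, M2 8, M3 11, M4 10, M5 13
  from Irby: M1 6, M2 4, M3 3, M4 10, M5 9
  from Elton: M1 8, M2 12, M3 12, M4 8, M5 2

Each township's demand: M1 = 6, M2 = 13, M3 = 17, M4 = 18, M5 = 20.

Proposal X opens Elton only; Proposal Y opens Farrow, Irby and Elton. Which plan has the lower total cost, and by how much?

Proposal Y is cheaper by 125.

Proposal X: {Elton}: M1→Elton 8·6=48, M2→Elton 12·13=156, M3→Elton 12·17=204, M4→Elton 8·18=144, M5→Elton 2·20=40. Service 592; fixed 111; total 703.
Proposal Y: {Farrow, Irby, Elton}: M1→Farrow 4·6=24, M2→Irby 4·13=52, M3→Irby 3·17=51, M4→Elton 8·18=144, M5→Elton 2·20=40. Service 311; fixed 267; total 578.
Difference: |703 − 578| = 125.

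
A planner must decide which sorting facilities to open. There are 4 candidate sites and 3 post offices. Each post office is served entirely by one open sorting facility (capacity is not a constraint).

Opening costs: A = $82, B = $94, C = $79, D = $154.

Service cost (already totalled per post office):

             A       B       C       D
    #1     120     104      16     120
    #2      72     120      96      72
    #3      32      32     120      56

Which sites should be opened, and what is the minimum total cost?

Open A and C; minimum total cost 281.

For any fixed open set, each post office goes to its cheapest open site; total = fixed + service.
{A, C}: #1→C 16, #2→A 72, #3→A 32. Service 120; fixed 161; total 281.
{A}: #1→A 120, #2→A 72, #3→A 32. Service 224; fixed 82; total 306.
{C}: #1→C 16, #2→C 96, #3→C 120. Service 232; fixed 79; total 311.
{A, B, C, D}: service 120 + fixed 409 = 529
(All 15 nonempty subsets were checked; A and C is lowest.)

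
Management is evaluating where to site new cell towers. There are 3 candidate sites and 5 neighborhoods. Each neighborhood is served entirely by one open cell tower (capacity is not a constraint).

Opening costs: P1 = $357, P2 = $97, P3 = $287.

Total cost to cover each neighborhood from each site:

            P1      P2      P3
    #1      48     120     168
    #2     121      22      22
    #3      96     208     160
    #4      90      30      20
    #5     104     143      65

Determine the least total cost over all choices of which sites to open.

For any fixed open set, each neighborhood goes to its cheapest open site; total = fixed + service.
{P2}: #1→P2 120, #2→P2 22, #3→P2 208, #4→P2 30, #5→P2 143. Service 523; fixed 97; total 620.
{P3}: #1→P3 168, #2→P3 22, #3→P3 160, #4→P3 20, #5→P3 65. Service 435; fixed 287; total 722.
{P1, P2}: #1→P1 48, #2→P2 22, #3→P1 96, #4→P2 30, #5→P1 104. Service 300; fixed 454; total 754.
{P1, P2, P3}: #1→P1 48, #2→P2 22, #3→P1 96, #4→P3 20, #5→P3 65. Service 251; fixed 741; total 992.
No other subset beats 620.

Minimum total cost: 620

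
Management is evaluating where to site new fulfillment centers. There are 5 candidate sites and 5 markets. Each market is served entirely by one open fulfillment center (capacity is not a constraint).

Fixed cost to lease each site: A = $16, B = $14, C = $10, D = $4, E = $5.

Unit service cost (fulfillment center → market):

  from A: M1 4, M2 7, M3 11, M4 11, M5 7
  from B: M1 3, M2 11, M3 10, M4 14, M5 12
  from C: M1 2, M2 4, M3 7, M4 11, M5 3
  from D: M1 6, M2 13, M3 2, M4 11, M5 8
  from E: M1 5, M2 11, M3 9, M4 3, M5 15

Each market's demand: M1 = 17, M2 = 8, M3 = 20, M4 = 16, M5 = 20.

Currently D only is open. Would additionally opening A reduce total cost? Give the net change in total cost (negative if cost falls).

Yes — net change −86 (cost falls by 86).

Current service cost with {D}: 582.
Adding A: each market re-picks its cheapest; new service cost 480, saving 102.
Extra fixed cost: 16. Net change = 16 − 102 = -86.
(Totals: 586 → 500.)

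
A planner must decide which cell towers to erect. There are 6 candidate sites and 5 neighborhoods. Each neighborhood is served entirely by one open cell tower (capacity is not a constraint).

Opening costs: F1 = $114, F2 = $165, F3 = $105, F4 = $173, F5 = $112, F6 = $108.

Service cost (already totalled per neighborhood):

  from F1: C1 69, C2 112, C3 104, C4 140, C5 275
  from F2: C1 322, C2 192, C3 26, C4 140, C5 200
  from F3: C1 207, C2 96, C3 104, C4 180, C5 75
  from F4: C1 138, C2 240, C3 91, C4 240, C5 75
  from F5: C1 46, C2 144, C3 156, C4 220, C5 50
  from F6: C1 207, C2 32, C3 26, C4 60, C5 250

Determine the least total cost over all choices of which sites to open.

For any fixed open set, each neighborhood goes to its cheapest open site; total = fixed + service.
{F5, F6}: C1→F5 46, C2→F6 32, C3→F6 26, C4→F6 60, C5→F5 50. Service 214; fixed 220; total 434.
{F3, F5, F6}: C1→F5 46, C2→F6 32, C3→F6 26, C4→F6 60, C5→F5 50. Service 214; fixed 325; total 539.
{F1, F5, F6}: service 214 + fixed 334 = 548
{F1, F2, F3, F4, F5, F6}: service 214 + fixed 777 = 991
No other subset beats 434.

Minimum total cost: 434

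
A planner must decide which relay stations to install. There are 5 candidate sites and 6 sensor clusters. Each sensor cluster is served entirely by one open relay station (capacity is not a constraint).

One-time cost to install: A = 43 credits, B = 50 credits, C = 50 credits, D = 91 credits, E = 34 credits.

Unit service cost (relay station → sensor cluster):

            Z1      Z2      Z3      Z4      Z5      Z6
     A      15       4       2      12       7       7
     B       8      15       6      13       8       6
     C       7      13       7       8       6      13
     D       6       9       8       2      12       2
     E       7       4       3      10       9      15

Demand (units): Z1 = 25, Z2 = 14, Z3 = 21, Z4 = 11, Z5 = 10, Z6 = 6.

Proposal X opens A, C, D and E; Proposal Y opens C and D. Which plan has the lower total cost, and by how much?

Proposal X is cheaper by 98.

Proposal X: {A, C, D, E}: Z1→D 6·25=150, Z2→A 4·14=56, Z3→A 2·21=42, Z4→D 2·11=22, Z5→C 6·10=60, Z6→D 2·6=12. Service 342; fixed 218; total 560.
Proposal Y: {C, D}: Z1→D 6·25=150, Z2→D 9·14=126, Z3→C 7·21=147, Z4→D 2·11=22, Z5→C 6·10=60, Z6→D 2·6=12. Service 517; fixed 141; total 658.
Difference: |560 − 658| = 98.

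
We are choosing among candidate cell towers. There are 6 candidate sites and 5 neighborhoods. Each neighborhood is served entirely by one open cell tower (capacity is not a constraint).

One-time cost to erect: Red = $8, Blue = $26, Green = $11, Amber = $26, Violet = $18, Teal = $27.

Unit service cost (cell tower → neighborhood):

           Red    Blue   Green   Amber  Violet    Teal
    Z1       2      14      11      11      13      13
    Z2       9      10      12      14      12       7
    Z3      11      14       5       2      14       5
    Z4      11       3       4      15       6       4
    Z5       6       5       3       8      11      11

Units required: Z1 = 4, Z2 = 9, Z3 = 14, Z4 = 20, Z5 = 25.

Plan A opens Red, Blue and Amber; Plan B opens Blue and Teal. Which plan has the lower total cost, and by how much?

Plan A: {Red, Blue, Amber}: Z1→Red 2·4=8, Z2→Red 9·9=81, Z3→Amber 2·14=28, Z4→Blue 3·20=60, Z5→Blue 5·25=125. Service 302; fixed 60; total 362.
Plan B: {Blue, Teal}: Z1→Teal 13·4=52, Z2→Teal 7·9=63, Z3→Teal 5·14=70, Z4→Blue 3·20=60, Z5→Blue 5·25=125. Service 370; fixed 53; total 423.
Difference: |362 − 423| = 61.

Plan A is cheaper by 61.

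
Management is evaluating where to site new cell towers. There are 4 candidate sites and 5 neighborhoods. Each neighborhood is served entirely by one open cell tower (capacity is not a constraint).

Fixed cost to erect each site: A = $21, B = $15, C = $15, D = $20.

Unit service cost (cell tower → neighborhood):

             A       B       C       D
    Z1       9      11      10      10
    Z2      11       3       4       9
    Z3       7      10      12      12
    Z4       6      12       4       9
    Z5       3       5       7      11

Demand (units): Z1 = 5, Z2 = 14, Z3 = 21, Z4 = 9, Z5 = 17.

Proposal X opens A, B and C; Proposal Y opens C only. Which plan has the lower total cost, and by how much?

Proposal X is cheaper by 156.

Proposal X: {A, B, C}: Z1→A 9·5=45, Z2→B 3·14=42, Z3→A 7·21=147, Z4→C 4·9=36, Z5→A 3·17=51. Service 321; fixed 51; total 372.
Proposal Y: {C}: Z1→C 10·5=50, Z2→C 4·14=56, Z3→C 12·21=252, Z4→C 4·9=36, Z5→C 7·17=119. Service 513; fixed 15; total 528.
Difference: |372 − 528| = 156.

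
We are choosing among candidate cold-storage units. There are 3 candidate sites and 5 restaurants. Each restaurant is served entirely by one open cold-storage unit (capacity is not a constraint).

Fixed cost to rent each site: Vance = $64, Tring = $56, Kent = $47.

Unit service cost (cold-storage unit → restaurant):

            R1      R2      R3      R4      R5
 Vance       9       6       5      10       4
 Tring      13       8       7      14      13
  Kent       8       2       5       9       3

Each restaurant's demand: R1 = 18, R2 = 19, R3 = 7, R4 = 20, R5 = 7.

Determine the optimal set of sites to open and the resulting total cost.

For any fixed open set, each restaurant goes to its cheapest open site; total = fixed + service.
{Kent}: R1→Kent 8·18=144, R2→Kent 2·19=38, R3→Kent 5·7=35, R4→Kent 9·20=180, R5→Kent 3·7=21. Service 418; fixed 47; total 465.
{Tring, Kent}: R1→Kent 8·18=144, R2→Kent 2·19=38, R3→Kent 5·7=35, R4→Kent 9·20=180, R5→Kent 3·7=21. Service 418; fixed 103; total 521.
{Vance, Kent}: service 418 + fixed 111 = 529
{Vance, Tring, Kent}: service 418 + fixed 167 = 585
No other subset beats 465.

Open Kent only; minimum total cost 465.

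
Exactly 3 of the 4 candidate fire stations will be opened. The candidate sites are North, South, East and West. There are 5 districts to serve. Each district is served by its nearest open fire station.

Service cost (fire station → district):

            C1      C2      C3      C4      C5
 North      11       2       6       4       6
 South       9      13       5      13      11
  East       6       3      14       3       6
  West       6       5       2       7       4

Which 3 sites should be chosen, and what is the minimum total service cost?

With exactly 3 open, each district uses its cheapest among the chosen.
{North, East, West}: C1→East 6, C2→North 2, C3→West 2, C4→East 3, C5→West 4. Service cost 17.
{North, South, West}: service cost 18
{South, East, West}: service cost 18
Among all 4 size-3 choices, {North, East, West} is lowest.

Choose North, East and West; total service cost 17.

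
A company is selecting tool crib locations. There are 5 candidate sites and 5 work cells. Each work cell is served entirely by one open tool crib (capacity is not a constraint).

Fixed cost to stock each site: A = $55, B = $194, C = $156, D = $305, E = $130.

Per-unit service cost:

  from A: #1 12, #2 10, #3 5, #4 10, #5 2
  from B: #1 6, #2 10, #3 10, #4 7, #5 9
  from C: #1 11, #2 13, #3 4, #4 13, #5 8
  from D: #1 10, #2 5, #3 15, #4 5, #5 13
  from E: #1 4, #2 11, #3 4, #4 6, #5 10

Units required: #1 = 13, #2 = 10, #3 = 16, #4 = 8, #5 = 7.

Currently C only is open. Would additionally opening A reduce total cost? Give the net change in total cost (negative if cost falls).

Current service cost with {C}: 497.
Adding A: each work cell re-picks its cheapest; new service cost 401, saving 96.
Extra fixed cost: 55. Net change = 55 − 96 = -41.
(Totals: 653 → 612.)

Yes — net change −41 (cost falls by 41).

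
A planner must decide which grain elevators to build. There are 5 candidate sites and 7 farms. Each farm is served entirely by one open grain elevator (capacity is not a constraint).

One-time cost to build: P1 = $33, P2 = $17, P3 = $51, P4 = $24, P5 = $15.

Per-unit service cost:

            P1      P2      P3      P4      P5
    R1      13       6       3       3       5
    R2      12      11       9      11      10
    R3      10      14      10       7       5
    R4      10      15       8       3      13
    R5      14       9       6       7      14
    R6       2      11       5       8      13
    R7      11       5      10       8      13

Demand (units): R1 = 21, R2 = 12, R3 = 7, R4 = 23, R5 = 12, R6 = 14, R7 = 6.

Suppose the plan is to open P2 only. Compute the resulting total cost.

Total cost: 1010

Each farm is assigned to its cheapest site among the open ones.
{P2}: R1→P2 6·21=126, R2→P2 11·12=132, R3→P2 14·7=98, R4→P2 15·23=345, R5→P2 9·12=108, R6→P2 11·14=154, R7→P2 5·6=30. Service 993; fixed 17; total 1010.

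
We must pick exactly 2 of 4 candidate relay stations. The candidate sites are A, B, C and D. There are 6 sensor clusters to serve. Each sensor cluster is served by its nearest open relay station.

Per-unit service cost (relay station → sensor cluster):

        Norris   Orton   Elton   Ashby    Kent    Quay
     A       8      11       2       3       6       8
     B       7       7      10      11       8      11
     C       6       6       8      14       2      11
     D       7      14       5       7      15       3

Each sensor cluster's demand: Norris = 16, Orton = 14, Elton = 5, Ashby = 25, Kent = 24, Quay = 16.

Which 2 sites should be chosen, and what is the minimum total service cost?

With exactly 2 open, each sensor cluster uses its cheapest among the chosen.
{A, C}: Norris→C 6·16=96, Orton→C 6·14=84, Elton→A 2·5=10, Ashby→A 3·25=75, Kent→C 2·24=48, Quay→A 8·16=128. Service cost 441.
{C, D}: service cost 476
{A, D}: service cost 543
Among all 6 size-2 choices, {A, C} is lowest.

Choose A and C; total service cost 441.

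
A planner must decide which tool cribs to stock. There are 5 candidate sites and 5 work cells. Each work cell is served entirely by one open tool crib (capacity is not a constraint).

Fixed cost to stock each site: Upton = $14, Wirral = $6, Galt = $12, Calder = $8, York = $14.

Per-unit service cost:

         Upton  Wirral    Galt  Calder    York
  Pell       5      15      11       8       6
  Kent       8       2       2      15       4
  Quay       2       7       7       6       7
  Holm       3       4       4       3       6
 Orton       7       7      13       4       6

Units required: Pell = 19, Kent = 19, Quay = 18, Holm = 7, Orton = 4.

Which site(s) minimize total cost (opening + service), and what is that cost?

For any fixed open set, each work cell goes to its cheapest open site; total = fixed + service.
{Upton, Wirral, Calder}: Pell→Upton 5·19=95, Kent→Wirral 2·19=38, Quay→Upton 2·18=36, Holm→Upton 3·7=21, Orton→Calder 4·4=16. Service 206; fixed 28; total 234.
{Upton, Wirral}: service 218 + fixed 20 = 238
{Upton, Galt, Calder}: service 206 + fixed 34 = 240
{Upton, Wirral, Galt, Calder, York}: service 206 + fixed 54 = 260
No other subset beats 234.

Open Upton, Wirral and Calder; minimum total cost 234.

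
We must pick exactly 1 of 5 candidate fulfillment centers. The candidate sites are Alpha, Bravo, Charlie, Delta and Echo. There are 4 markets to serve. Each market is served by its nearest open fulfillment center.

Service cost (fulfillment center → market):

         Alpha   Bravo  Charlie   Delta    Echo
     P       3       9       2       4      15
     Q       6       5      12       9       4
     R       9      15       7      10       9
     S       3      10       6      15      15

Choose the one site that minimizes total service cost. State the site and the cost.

With exactly 1 open, each market uses its cheapest among the chosen.
{Alpha}: P→Alpha 3, Q→Alpha 6, R→Alpha 9, S→Alpha 3. Service cost 21.
{Charlie}: service cost 27
{Delta}: service cost 38
Among all 5 size-1 choices, {Alpha} is lowest.

Choose Alpha only; total service cost 21.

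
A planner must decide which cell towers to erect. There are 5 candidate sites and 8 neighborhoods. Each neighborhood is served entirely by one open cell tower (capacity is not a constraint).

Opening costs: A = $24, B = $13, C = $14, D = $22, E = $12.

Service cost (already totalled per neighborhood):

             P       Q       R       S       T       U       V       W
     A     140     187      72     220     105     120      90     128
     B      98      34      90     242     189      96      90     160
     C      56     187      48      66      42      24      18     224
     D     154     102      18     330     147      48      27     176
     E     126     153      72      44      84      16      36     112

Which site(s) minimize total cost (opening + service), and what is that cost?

For any fixed open set, each neighborhood goes to its cheapest open site; total = fixed + service.
{B, C, D, E}: P→C 56, Q→B 34, R→D 18, S→E 44, T→C 42, U→E 16, V→C 18, W→E 112. Service 340; fixed 61; total 401.
{B, C, E}: service 370 + fixed 39 = 409
{A, B, C, D, E}: P→C 56, Q→B 34, R→D 18, S→E 44, T→C 42, U→E 16, V→C 18, W→E 112. Service 340; fixed 85; total 425.
{E}: P→E 126, Q→E 153, R→E 72, S→E 44, T→E 84, U→E 16, V→E 36, W→E 112. Service 643; fixed 12; total 655.
No other subset beats 401.

Open B, C, D and E; minimum total cost 401.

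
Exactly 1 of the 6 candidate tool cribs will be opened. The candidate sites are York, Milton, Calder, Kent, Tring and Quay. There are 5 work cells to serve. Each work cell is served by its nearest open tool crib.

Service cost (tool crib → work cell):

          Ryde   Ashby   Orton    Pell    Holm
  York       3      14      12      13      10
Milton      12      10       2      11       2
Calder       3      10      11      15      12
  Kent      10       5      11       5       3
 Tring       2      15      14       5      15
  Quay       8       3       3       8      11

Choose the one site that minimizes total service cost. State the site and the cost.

With exactly 1 open, each work cell uses its cheapest among the chosen.
{Quay}: Ryde→Quay 8, Ashby→Quay 3, Orton→Quay 3, Pell→Quay 8, Holm→Quay 11. Service cost 33.
{Kent}: service cost 34
{Milton}: service cost 37
Among all 6 size-1 choices, {Quay} is lowest.

Choose Quay only; total service cost 33.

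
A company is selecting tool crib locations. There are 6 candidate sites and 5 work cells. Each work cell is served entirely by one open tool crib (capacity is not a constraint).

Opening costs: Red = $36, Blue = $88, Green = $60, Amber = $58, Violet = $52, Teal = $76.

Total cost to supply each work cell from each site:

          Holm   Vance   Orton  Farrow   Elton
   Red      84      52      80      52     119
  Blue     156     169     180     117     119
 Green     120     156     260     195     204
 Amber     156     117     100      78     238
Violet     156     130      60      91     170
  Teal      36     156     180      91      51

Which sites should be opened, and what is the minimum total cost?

For any fixed open set, each work cell goes to its cheapest open site; total = fixed + service.
{Red, Teal}: Holm→Teal 36, Vance→Red 52, Orton→Red 80, Farrow→Red 52, Elton→Teal 51. Service 271; fixed 112; total 383.
{Red, Violet, Teal}: service 251 + fixed 164 = 415
{Red}: service 387 + fixed 36 = 423
{Red, Blue, Green, Amber, Violet, Teal}: Holm→Teal 36, Vance→Red 52, Orton→Violet 60, Farrow→Red 52, Elton→Teal 51. Service 251; fixed 370; total 621.
No other subset beats 383.

Open Red and Teal; minimum total cost 383.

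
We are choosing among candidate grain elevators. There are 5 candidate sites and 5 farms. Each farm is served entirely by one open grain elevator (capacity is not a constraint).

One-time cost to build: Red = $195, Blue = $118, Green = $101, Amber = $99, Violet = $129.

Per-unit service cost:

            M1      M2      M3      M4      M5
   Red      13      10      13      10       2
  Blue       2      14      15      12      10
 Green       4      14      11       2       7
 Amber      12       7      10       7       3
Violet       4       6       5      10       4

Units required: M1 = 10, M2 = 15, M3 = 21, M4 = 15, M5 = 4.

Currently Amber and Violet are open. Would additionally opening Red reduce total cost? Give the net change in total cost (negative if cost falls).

No — net change +191 (cost rises by 191).

Current service cost with {Amber, Violet}: 352.
Adding Red: each farm re-picks its cheapest; new service cost 348, saving 4.
Extra fixed cost: 195. Net change = 195 − 4 = 191.
(Totals: 580 → 771.)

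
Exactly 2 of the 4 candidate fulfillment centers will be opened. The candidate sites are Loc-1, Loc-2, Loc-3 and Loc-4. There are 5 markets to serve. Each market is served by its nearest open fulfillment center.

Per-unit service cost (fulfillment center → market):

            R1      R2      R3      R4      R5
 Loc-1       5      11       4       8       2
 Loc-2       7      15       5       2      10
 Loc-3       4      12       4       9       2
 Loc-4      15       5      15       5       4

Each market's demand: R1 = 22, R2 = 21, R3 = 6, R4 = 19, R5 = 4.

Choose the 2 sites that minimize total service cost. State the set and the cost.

With exactly 2 open, each market uses its cheapest among the chosen.
{Loc-3, Loc-4}: R1→Loc-3 4·22=88, R2→Loc-4 5·21=105, R3→Loc-3 4·6=24, R4→Loc-4 5·19=95, R5→Loc-3 2·4=8. Service cost 320.
{Loc-1, Loc-4}: service cost 342
{Loc-2, Loc-4}: service cost 343
Among all 6 size-2 choices, {Loc-3, Loc-4} is lowest.

Choose Loc-3 and Loc-4; total service cost 320.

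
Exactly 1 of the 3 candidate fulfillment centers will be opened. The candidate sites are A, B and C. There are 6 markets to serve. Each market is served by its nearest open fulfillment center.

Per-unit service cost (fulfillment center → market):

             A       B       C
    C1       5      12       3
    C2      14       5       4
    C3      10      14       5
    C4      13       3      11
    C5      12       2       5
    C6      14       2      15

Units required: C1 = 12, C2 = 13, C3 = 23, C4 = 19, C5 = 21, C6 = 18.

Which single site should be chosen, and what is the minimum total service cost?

Choose B only; total service cost 666.

With exactly 1 open, each market uses its cheapest among the chosen.
{B}: C1→B 12·12=144, C2→B 5·13=65, C3→B 14·23=322, C4→B 3·19=57, C5→B 2·21=42, C6→B 2·18=36. Service cost 666.
{C}: service cost 787
{A}: service cost 1223
Among all 3 size-1 choices, {B} is lowest.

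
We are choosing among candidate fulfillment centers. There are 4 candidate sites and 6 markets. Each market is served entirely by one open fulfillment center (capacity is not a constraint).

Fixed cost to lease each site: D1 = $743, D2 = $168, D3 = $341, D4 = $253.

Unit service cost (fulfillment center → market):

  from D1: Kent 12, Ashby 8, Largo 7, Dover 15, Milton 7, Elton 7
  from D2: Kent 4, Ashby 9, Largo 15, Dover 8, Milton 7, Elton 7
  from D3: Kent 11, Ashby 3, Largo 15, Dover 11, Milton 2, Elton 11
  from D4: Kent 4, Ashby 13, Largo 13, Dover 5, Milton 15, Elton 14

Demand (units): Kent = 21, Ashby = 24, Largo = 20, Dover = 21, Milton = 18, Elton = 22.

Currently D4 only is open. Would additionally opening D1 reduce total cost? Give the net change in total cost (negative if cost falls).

No — net change +205 (cost rises by 205).

Current service cost with {D4}: 1339.
Adding D1: each market re-picks its cheapest; new service cost 801, saving 538.
Extra fixed cost: 743. Net change = 743 − 538 = 205.
(Totals: 1592 → 1797.)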